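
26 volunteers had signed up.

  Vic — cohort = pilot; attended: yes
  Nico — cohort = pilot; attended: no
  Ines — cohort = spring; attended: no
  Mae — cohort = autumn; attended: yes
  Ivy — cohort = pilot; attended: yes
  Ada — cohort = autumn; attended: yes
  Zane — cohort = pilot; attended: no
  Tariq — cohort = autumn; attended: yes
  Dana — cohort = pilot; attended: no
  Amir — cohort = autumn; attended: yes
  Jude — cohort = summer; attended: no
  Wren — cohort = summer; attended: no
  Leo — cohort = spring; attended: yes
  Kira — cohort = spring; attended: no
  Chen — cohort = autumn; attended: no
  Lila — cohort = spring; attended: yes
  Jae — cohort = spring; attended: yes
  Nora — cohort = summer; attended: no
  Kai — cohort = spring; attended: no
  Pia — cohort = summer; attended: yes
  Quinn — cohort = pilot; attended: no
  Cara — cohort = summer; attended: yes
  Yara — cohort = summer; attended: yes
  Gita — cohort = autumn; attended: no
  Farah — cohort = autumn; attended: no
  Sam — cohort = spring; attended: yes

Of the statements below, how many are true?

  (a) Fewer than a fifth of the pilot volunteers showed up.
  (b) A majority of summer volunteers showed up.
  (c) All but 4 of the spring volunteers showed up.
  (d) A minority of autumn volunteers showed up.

0

(a) pilot: |A| = 6, |A ∩ B| = 2; needs |A ∩ B| / |A| < 1/5 — false.
(b) summer: |A| = 6, |A ∩ B| = 3; needs |A ∩ B| > |A ∖ B| — false.
(c) spring: |A| = 7, |A ∩ B| = 4; needs |A ∖ B| = 4 — false.
(d) autumn: |A| = 7, |A ∩ B| = 4; needs |A ∩ B| < |A ∖ B| — false.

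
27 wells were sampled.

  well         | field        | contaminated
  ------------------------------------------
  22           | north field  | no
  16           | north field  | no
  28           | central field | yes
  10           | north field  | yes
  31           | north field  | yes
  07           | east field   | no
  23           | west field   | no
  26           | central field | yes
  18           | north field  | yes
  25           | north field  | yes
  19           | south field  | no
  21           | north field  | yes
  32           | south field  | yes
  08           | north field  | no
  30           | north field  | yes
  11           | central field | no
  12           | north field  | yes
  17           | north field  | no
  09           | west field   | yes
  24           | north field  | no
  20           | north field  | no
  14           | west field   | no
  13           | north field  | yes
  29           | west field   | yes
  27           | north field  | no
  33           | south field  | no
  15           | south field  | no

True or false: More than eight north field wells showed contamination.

False

'More than eight north field wells showed contamination' holds iff |A ∩ B| > 8.
|A| = 15, |A ∩ B| = 8, |A ∖ B| = 7.
|A ∩ B| = 8, so the statement is false.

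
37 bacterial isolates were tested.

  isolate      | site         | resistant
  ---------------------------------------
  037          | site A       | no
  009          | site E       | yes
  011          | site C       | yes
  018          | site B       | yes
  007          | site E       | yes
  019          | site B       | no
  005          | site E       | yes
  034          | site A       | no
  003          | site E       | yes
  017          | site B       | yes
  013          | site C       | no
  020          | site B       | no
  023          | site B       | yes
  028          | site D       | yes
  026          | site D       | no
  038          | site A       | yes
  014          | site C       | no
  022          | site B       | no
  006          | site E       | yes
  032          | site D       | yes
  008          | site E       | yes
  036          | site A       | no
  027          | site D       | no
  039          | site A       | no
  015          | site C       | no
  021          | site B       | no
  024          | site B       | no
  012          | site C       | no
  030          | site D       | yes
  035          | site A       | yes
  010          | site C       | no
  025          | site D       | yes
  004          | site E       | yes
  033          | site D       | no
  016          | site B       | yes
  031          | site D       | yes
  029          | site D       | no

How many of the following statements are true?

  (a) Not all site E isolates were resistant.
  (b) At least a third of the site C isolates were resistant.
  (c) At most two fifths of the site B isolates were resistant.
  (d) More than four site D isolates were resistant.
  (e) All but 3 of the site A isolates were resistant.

(a) site E: |A| = 7, |A ∩ B| = 7; needs A ⊄ B (|A ∖ B| ≥ 1) — false.
(b) site C: |A| = 6, |A ∩ B| = 1; needs |A ∩ B| / |A| ≥ 1/3 — false.
(c) site B: |A| = 9, |A ∩ B| = 4; needs |A ∩ B| / |A| ≤ 2/5 — false.
(d) site D: |A| = 9, |A ∩ B| = 5; needs |A ∩ B| > 4 — true.
(e) site A: |A| = 6, |A ∩ B| = 2; needs |A ∖ B| = 3 — false.

1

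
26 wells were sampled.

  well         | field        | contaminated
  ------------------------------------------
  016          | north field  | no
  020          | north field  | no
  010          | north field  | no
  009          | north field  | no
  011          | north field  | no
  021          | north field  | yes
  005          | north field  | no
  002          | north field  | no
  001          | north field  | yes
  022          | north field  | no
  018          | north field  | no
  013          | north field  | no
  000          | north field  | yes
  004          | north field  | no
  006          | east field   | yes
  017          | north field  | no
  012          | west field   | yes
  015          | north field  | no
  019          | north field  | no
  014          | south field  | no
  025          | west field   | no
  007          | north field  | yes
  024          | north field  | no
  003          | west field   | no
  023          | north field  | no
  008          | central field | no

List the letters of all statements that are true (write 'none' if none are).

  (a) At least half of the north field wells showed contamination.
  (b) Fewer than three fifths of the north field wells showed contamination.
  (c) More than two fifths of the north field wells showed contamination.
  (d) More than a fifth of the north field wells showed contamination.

(b)

|A| = 20, |A ∩ B| = 4, |A ∖ B| = 16.
(a) |A ∩ B| ≥ |A ∖ B|: fails.
(b) |A ∩ B| / |A| < 3/5: holds.
(c) |A ∩ B| / |A| > 2/5: fails.
(d) |A ∩ B| / |A| > 1/5: fails.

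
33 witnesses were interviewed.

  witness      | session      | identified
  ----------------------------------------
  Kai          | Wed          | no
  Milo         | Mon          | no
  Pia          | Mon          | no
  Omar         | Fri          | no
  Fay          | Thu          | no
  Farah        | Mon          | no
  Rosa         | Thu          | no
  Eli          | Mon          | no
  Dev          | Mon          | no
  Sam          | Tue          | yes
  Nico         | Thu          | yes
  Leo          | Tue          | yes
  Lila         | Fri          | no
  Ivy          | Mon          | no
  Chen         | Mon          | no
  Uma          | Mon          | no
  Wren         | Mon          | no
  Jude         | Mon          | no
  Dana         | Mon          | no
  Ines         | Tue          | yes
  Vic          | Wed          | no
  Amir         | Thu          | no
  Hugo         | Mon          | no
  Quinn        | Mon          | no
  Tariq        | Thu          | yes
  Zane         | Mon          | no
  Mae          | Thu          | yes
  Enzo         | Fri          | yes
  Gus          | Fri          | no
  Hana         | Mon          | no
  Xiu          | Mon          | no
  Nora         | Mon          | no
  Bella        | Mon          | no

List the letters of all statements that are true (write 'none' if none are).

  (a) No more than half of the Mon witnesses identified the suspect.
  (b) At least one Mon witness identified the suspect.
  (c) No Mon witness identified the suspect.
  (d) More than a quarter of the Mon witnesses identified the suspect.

|A| = 18, |A ∩ B| = 0, |A ∖ B| = 18.
(a) |A ∩ B| ≤ |A ∖ B|: holds.
(b) A ∩ B ≠ ∅ (|A ∩ B| ≥ 1): fails.
(c) A ∩ B = ∅ (|A ∩ B| = 0): holds.
(d) |A ∩ B| / |A| > 1/4: fails.

(a), (c)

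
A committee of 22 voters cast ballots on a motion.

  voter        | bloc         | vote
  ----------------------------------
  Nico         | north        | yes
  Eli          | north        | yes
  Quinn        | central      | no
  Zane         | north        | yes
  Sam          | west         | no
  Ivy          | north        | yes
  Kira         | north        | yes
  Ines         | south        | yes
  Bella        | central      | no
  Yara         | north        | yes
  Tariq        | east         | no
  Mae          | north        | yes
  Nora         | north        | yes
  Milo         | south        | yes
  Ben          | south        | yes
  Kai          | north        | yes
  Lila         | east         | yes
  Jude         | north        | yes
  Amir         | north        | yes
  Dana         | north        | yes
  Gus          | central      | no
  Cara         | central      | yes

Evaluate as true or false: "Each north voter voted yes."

Truth condition: A ⊆ B, i.e. every element of A is in B (|A ∖ B| = 0).
A (the restrictor) = {Nico, Eli, Zane, Ivy, Kira, Yara, Mae, Nora, Kai, Jude, Amir, Dana}, |A| = 12.
A ∖ B = {}, so |A ∖ B| = 0.
So the statement is true.

True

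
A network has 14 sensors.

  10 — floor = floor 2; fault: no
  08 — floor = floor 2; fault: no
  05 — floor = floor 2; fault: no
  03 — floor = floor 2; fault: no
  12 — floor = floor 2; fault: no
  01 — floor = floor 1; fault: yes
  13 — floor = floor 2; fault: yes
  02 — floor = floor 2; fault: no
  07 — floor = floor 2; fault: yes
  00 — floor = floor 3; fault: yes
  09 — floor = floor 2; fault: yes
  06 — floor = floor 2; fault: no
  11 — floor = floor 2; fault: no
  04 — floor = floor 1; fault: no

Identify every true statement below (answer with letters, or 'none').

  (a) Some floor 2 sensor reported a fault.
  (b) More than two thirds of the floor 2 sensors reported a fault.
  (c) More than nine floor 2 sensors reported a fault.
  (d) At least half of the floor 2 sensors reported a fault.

|A| = 11, |A ∩ B| = 3, |A ∖ B| = 8.
(a) A ∩ B ≠ ∅ (|A ∩ B| ≥ 1): holds.
(b) |A ∩ B| / |A| > 2/3: fails.
(c) |A ∩ B| > 9: fails.
(d) |A ∩ B| ≥ |A ∖ B|: fails.

(a)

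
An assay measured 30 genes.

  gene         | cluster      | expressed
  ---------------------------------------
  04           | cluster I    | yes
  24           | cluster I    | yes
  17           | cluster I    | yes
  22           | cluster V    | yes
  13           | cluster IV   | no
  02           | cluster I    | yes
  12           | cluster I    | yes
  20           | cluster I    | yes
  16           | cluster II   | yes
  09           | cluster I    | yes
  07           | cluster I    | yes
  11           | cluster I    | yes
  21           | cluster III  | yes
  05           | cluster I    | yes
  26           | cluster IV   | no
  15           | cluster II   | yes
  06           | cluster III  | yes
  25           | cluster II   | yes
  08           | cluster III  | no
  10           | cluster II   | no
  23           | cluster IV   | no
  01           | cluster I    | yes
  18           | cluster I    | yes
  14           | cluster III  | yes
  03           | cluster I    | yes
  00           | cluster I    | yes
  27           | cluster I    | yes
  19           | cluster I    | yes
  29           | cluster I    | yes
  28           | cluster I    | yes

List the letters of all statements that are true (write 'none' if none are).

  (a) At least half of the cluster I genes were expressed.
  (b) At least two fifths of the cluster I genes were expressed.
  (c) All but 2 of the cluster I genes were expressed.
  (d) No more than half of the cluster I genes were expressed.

|A| = 18, |A ∩ B| = 18, |A ∖ B| = 0.
(a) |A ∩ B| ≥ |A ∖ B|: holds.
(b) |A ∩ B| / |A| ≥ 2/5: holds.
(c) |A ∖ B| = 2: fails.
(d) |A ∩ B| ≤ |A ∖ B|: fails.

(a), (b)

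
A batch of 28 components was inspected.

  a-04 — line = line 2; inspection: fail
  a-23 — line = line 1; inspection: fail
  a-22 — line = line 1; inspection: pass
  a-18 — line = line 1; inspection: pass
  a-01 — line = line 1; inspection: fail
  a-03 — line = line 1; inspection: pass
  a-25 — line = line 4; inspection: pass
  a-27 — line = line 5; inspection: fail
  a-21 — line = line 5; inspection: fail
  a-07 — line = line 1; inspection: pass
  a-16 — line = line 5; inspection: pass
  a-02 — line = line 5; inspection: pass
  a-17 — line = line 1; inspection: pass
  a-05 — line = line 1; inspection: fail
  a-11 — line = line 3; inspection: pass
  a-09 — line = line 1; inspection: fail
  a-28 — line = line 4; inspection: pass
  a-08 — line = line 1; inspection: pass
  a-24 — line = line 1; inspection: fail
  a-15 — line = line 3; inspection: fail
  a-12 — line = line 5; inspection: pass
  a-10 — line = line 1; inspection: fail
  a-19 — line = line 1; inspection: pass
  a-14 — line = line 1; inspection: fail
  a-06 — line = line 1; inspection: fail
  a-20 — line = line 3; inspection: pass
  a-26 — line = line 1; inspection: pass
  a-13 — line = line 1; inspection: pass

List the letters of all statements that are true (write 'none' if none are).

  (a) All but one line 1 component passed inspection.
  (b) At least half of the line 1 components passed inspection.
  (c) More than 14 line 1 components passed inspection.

(b)

|A| = 17, |A ∩ B| = 9, |A ∖ B| = 8.
(a) |A ∖ B| = 1: fails.
(b) |A ∩ B| ≥ |A ∖ B|: holds.
(c) |A ∩ B| > 14: fails.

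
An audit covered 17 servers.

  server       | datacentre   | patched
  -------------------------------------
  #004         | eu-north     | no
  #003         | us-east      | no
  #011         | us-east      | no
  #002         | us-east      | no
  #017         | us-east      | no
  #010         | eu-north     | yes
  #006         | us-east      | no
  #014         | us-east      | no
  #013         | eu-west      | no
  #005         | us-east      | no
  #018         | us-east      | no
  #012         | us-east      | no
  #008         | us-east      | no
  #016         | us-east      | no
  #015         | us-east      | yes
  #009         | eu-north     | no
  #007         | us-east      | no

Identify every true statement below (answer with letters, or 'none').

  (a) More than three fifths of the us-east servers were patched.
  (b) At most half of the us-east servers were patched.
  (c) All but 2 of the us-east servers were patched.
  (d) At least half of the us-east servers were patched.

(b)

|A| = 13, |A ∩ B| = 1, |A ∖ B| = 12.
(a) |A ∩ B| / |A| > 3/5: fails.
(b) |A ∩ B| ≤ |A ∖ B|: holds.
(c) |A ∖ B| = 2: fails.
(d) |A ∩ B| ≥ |A ∖ B|: fails.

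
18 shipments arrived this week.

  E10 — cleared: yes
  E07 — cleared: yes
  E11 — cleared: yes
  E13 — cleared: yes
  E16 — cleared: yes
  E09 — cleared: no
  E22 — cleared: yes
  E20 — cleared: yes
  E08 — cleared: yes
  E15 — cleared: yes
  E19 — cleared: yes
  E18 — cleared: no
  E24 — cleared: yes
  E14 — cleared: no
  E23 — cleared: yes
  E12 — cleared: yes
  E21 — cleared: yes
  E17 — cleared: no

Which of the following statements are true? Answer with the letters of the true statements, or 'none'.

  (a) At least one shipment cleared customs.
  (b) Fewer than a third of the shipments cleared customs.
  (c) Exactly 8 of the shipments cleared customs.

(a)

|A| = 18, |A ∩ B| = 14, |A ∖ B| = 4.
(a) A ∩ B ≠ ∅ (|A ∩ B| ≥ 1): holds.
(b) |A ∩ B| / |A| < 1/3: fails.
(c) |A ∩ B| = 8: fails.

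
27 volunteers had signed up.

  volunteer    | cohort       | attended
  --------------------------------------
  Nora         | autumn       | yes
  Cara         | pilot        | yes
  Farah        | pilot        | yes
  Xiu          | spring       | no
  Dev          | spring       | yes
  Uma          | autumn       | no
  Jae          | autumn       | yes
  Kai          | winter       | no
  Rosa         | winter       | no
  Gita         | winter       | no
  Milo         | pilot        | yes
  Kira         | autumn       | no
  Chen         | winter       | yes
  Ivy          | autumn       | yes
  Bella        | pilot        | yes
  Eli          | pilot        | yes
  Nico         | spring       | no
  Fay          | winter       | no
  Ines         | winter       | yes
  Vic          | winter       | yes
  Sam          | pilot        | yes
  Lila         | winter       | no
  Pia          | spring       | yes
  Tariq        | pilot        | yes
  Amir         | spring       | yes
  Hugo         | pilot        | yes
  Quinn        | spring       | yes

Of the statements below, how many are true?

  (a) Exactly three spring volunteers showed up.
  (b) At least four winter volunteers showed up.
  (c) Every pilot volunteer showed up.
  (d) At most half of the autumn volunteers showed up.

1

(a) spring: |A| = 6, |A ∩ B| = 4; needs |A ∩ B| = 3 — false.
(b) winter: |A| = 8, |A ∩ B| = 3; needs |A ∩ B| ≥ 4 — false.
(c) pilot: |A| = 8, |A ∩ B| = 8; needs A ⊆ B, i.e. every element of A is in B (|A ∖ B| = 0) — true.
(d) autumn: |A| = 5, |A ∩ B| = 3; needs |A ∩ B| ≤ |A ∖ B| — false.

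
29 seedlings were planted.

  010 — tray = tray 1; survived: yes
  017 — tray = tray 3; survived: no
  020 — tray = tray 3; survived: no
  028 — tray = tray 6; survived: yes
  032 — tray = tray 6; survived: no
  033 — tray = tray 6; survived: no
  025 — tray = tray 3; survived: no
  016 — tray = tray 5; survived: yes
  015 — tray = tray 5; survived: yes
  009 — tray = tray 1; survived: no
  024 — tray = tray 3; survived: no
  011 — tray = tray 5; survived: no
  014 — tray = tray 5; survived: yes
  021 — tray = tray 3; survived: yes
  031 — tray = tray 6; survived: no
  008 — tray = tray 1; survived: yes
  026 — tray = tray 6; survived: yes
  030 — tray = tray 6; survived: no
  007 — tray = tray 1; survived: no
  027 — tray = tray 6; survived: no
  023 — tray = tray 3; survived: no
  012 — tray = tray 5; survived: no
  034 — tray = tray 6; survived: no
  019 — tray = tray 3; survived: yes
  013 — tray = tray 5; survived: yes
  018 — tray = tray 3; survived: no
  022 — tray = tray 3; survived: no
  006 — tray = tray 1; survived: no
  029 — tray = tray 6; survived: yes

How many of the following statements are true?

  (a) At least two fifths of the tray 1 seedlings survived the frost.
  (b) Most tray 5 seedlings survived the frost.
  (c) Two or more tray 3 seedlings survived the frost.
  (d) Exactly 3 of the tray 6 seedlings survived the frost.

4

(a) tray 1: |A| = 5, |A ∩ B| = 2; needs |A ∩ B| / |A| ≥ 2/5 — true.
(b) tray 5: |A| = 6, |A ∩ B| = 4; needs |A ∩ B| > |A ∖ B| — true.
(c) tray 3: |A| = 9, |A ∩ B| = 2; needs |A ∩ B| ≥ 2 — true.
(d) tray 6: |A| = 9, |A ∩ B| = 3; needs |A ∩ B| = 3 — true.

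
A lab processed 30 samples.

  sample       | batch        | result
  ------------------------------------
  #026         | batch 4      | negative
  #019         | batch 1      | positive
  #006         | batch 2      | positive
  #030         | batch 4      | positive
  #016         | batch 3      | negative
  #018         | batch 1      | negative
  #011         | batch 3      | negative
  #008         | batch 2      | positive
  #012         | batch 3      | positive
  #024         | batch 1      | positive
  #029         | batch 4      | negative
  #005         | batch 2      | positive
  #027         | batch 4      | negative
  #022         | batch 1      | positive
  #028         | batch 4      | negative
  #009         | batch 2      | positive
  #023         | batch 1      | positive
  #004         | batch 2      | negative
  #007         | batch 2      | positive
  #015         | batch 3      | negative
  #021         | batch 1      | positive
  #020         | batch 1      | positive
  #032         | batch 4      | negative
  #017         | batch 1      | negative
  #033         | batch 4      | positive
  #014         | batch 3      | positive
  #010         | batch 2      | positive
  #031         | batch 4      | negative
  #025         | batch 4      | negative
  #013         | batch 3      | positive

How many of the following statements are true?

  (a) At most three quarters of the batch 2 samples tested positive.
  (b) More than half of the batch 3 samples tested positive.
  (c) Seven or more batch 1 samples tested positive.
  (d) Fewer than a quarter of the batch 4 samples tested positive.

(a) batch 2: |A| = 7, |A ∩ B| = 6; needs |A ∩ B| / |A| ≤ 3/4 — false.
(b) batch 3: |A| = 6, |A ∩ B| = 3; needs |A ∩ B| > |A ∖ B| — false.
(c) batch 1: |A| = 8, |A ∩ B| = 6; needs |A ∩ B| ≥ 7 — false.
(d) batch 4: |A| = 9, |A ∩ B| = 2; needs |A ∩ B| / |A| < 1/4 — true.

1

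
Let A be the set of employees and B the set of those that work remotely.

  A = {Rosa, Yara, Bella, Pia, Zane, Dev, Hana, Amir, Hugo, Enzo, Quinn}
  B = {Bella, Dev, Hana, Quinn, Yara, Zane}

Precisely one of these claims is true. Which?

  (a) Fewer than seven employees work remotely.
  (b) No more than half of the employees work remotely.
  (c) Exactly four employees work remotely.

(a)

|A| = 11, |A ∩ B| = 6, |A ∖ B| = 5.
(a) requires |A ∩ B| < 7: true.
(b) requires |A ∩ B| ≤ |A ∖ B|: false.
(c) requires |A ∩ B| = 4: false.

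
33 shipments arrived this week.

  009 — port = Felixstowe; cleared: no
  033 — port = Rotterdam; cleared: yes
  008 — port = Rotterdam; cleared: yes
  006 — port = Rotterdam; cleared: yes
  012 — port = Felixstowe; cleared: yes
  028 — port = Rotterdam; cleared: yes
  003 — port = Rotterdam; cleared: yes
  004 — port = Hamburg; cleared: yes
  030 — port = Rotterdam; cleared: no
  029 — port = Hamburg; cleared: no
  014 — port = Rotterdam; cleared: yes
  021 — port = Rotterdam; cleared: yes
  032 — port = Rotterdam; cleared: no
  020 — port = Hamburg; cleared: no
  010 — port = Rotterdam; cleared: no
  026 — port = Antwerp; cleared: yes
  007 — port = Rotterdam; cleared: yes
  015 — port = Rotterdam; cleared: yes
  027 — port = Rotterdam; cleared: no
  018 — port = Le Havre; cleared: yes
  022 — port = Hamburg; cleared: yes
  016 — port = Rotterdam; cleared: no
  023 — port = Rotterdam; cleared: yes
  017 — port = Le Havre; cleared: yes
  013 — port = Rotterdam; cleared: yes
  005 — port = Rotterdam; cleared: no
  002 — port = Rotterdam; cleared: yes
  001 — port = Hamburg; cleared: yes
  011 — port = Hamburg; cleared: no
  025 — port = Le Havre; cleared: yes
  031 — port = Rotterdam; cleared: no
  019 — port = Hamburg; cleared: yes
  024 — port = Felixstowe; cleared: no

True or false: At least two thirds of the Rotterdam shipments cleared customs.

'At least two thirds of the Rotterdam shipments cleared customs' holds iff |A ∩ B| / |A| ≥ 2/3.
|A| = 19, |A ∩ B| = 12, |A ∖ B| = 7.
|A ∩ B|/|A| = 12/19, so the statement is false.

False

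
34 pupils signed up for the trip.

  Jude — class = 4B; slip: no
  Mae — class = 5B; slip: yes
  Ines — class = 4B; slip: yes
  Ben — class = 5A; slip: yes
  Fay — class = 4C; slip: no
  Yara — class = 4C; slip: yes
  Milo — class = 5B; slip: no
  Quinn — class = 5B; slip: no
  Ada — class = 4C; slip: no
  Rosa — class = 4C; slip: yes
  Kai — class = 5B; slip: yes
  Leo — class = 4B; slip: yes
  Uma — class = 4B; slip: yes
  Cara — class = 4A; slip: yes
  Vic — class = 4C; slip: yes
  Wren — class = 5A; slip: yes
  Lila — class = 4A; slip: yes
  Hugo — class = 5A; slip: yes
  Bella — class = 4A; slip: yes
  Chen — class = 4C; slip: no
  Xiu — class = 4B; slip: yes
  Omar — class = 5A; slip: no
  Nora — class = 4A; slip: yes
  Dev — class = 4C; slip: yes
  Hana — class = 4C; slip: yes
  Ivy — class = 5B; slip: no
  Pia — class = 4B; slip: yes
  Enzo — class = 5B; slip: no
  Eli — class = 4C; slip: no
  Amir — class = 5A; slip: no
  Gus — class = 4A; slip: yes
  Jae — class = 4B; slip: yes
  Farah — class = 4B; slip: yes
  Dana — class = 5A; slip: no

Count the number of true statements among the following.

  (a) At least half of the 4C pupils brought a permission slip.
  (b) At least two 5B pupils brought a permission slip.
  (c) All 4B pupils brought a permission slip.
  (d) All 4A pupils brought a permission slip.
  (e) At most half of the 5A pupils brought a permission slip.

4

(a) 4C: |A| = 9, |A ∩ B| = 5; needs |A ∩ B| ≥ |A ∖ B| — true.
(b) 5B: |A| = 6, |A ∩ B| = 2; needs |A ∩ B| ≥ 2 — true.
(c) 4B: |A| = 8, |A ∩ B| = 7; needs A ⊆ B, i.e. every element of A is in B (|A ∖ B| = 0) — false.
(d) 4A: |A| = 5, |A ∩ B| = 5; needs A ⊆ B, i.e. every element of A is in B (|A ∖ B| = 0) — true.
(e) 5A: |A| = 6, |A ∩ B| = 3; needs |A ∩ B| ≤ |A ∖ B| — true.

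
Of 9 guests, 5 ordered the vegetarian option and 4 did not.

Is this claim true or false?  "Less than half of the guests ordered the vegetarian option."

False

Truth condition: |A ∩ B| < |A ∖ B|.
|A| = 9, |A ∩ B| = 5, |A ∖ B| = 4.
5 > 4, so the statement is false.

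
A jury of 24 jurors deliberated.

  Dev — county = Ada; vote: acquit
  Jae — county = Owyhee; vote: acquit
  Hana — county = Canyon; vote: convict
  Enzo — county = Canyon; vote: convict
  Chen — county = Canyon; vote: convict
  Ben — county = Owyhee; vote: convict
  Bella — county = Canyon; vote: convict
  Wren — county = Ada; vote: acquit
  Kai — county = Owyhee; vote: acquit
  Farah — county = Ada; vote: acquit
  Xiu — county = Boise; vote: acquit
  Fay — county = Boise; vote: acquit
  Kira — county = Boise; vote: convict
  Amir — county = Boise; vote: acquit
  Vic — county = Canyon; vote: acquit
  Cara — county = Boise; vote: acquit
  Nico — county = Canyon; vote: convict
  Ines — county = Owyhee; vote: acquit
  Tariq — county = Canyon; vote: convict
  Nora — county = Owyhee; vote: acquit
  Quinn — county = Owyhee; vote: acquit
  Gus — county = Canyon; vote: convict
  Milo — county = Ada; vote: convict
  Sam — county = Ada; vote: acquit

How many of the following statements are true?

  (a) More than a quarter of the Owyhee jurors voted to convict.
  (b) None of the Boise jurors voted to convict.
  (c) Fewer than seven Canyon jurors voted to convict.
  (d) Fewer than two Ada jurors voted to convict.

(a) Owyhee: |A| = 6, |A ∩ B| = 1; needs |A ∩ B| / |A| > 1/4 — false.
(b) Boise: |A| = 5, |A ∩ B| = 1; needs A ∩ B = ∅ (|A ∩ B| = 0) — false.
(c) Canyon: |A| = 8, |A ∩ B| = 7; needs |A ∩ B| < 7 — false.
(d) Ada: |A| = 5, |A ∩ B| = 1; needs |A ∩ B| < 2 — true.

1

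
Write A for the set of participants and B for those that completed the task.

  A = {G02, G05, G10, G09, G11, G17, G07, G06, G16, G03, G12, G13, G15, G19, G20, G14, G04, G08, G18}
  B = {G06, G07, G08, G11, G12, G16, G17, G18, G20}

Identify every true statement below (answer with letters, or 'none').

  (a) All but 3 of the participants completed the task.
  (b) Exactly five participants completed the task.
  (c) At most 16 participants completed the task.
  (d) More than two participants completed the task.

|A| = 19, |A ∩ B| = 9, |A ∖ B| = 10.
(a) |A ∖ B| = 3: fails.
(b) |A ∩ B| = 5: fails.
(c) |A ∩ B| ≤ 16: holds.
(d) |A ∩ B| > 2: holds.

(c), (d)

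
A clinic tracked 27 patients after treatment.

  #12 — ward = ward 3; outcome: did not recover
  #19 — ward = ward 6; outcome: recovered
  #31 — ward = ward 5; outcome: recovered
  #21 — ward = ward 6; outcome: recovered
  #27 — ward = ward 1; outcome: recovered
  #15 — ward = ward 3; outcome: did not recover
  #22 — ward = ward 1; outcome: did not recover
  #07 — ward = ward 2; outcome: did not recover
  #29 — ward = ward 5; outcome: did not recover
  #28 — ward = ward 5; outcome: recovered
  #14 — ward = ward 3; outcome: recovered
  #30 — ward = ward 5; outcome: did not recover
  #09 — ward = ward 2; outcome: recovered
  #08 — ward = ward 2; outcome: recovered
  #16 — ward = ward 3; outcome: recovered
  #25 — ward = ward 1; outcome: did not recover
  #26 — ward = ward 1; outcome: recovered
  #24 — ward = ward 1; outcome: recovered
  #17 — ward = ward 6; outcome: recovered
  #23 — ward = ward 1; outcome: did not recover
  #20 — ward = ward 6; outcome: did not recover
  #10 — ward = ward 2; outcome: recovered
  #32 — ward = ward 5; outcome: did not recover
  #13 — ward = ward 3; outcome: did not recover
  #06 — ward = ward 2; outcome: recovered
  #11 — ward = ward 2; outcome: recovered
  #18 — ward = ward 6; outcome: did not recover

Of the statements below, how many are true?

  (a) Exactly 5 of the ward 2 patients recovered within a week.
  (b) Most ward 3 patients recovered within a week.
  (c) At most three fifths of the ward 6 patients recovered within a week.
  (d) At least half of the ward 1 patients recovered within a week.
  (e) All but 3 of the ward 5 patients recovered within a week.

4

(a) ward 2: |A| = 6, |A ∩ B| = 5; needs |A ∩ B| = 5 — true.
(b) ward 3: |A| = 5, |A ∩ B| = 2; needs |A ∩ B| > |A ∖ B| — false.
(c) ward 6: |A| = 5, |A ∩ B| = 3; needs |A ∩ B| / |A| ≤ 3/5 — true.
(d) ward 1: |A| = 6, |A ∩ B| = 3; needs |A ∩ B| ≥ |A ∖ B| — true.
(e) ward 5: |A| = 5, |A ∩ B| = 2; needs |A ∖ B| = 3 — true.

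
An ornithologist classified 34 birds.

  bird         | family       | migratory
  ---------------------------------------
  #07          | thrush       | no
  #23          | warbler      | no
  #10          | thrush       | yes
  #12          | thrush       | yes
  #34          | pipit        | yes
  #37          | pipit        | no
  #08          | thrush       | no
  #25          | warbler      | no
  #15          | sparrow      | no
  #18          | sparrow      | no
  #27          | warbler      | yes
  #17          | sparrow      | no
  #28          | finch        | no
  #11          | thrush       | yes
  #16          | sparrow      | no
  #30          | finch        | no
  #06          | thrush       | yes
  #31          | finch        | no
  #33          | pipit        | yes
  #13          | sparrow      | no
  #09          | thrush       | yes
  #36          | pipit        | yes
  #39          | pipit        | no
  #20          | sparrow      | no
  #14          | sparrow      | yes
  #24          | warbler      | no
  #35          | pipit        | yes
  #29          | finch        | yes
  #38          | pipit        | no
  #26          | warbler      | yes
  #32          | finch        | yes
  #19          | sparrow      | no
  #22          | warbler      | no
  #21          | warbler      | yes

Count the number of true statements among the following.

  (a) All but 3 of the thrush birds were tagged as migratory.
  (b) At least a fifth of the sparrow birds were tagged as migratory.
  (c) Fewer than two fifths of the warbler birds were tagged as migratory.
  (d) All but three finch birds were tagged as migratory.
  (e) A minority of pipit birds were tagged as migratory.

(a) thrush: |A| = 7, |A ∩ B| = 5; needs |A ∖ B| = 3 — false.
(b) sparrow: |A| = 8, |A ∩ B| = 1; needs |A ∩ B| / |A| ≥ 1/5 — false.
(c) warbler: |A| = 7, |A ∩ B| = 3; needs |A ∩ B| / |A| < 2/5 — false.
(d) finch: |A| = 5, |A ∩ B| = 2; needs |A ∖ B| = 3 — true.
(e) pipit: |A| = 7, |A ∩ B| = 4; needs |A ∩ B| < |A ∖ B| — false.

1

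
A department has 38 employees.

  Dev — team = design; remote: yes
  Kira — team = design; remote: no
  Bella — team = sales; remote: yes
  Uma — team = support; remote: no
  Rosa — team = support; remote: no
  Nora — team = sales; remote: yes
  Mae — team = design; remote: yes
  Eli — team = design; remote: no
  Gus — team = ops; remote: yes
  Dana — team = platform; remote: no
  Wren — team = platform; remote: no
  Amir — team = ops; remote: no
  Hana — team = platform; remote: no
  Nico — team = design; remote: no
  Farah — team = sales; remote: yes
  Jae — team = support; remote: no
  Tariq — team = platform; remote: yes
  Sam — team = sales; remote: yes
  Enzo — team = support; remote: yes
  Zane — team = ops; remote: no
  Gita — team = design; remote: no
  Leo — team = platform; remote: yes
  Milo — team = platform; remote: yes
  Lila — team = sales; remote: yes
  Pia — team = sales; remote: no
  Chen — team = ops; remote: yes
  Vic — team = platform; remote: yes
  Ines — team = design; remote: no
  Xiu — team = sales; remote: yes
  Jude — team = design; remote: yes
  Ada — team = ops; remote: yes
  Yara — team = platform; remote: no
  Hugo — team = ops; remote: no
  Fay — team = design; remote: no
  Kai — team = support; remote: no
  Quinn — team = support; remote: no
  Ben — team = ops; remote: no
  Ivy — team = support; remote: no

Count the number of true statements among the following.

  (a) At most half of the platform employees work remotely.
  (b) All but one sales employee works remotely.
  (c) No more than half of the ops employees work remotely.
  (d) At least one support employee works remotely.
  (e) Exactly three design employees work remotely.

5

(a) platform: |A| = 8, |A ∩ B| = 4; needs |A ∩ B| ≤ |A ∖ B| — true.
(b) sales: |A| = 7, |A ∩ B| = 6; needs |A ∖ B| = 1 — true.
(c) ops: |A| = 7, |A ∩ B| = 3; needs |A ∩ B| ≤ |A ∖ B| — true.
(d) support: |A| = 7, |A ∩ B| = 1; needs A ∩ B ≠ ∅ (|A ∩ B| ≥ 1) — true.
(e) design: |A| = 9, |A ∩ B| = 3; needs |A ∩ B| = 3 — true.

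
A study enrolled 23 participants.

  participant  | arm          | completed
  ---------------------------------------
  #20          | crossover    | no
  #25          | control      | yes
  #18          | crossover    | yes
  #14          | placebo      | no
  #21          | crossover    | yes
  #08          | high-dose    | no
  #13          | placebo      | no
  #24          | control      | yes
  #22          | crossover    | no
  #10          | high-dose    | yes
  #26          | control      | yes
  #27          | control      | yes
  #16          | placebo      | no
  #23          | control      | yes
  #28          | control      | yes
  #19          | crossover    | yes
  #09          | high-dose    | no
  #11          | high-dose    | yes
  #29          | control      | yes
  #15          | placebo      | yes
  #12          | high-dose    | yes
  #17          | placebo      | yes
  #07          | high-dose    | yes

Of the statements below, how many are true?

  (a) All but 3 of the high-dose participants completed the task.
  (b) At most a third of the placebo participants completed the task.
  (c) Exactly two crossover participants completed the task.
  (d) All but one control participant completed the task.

0

(a) high-dose: |A| = 6, |A ∩ B| = 4; needs |A ∖ B| = 3 — false.
(b) placebo: |A| = 5, |A ∩ B| = 2; needs |A ∩ B| / |A| ≤ 1/3 — false.
(c) crossover: |A| = 5, |A ∩ B| = 3; needs |A ∩ B| = 2 — false.
(d) control: |A| = 7, |A ∩ B| = 7; needs |A ∖ B| = 1 — false.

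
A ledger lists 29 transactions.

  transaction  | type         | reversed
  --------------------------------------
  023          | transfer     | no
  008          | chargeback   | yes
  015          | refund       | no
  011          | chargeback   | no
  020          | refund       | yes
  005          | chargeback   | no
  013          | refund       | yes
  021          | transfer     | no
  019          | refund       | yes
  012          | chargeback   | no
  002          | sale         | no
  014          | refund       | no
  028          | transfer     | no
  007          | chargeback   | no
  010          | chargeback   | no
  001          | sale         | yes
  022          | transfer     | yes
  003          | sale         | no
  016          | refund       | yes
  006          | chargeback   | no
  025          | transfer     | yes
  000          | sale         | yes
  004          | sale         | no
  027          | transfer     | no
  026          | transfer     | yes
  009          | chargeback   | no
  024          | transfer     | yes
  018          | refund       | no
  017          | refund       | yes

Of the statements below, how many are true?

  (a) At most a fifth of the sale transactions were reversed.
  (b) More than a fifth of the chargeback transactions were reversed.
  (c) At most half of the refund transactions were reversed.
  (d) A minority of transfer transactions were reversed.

(a) sale: |A| = 5, |A ∩ B| = 2; needs |A ∩ B| / |A| ≤ 1/5 — false.
(b) chargeback: |A| = 8, |A ∩ B| = 1; needs |A ∩ B| / |A| > 1/5 — false.
(c) refund: |A| = 8, |A ∩ B| = 5; needs |A ∩ B| ≤ |A ∖ B| — false.
(d) transfer: |A| = 8, |A ∩ B| = 4; needs |A ∩ B| < |A ∖ B| — false.

0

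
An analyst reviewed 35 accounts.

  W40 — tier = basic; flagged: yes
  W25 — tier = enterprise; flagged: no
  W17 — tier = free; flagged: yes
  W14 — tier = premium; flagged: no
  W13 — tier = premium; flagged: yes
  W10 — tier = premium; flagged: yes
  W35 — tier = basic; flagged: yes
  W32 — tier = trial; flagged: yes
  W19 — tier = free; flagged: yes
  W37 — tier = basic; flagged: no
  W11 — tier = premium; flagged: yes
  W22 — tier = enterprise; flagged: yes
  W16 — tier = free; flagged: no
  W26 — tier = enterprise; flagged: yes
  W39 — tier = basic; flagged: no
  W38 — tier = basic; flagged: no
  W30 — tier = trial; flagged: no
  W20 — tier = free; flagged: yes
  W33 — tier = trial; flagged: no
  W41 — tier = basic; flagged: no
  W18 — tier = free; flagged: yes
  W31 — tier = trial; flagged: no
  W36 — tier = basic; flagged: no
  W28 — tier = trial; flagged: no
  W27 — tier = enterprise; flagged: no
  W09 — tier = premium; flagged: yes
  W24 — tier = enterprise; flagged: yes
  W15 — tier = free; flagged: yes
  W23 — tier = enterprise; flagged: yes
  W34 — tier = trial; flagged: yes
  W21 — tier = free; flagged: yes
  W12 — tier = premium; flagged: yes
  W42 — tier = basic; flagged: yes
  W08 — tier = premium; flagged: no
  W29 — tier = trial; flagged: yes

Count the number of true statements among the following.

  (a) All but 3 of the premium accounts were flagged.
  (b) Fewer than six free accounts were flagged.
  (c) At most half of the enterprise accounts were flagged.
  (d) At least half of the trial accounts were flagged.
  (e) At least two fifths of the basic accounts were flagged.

(a) premium: |A| = 7, |A ∩ B| = 5; needs |A ∖ B| = 3 — false.
(b) free: |A| = 7, |A ∩ B| = 6; needs |A ∩ B| < 6 — false.
(c) enterprise: |A| = 6, |A ∩ B| = 4; needs |A ∩ B| ≤ |A ∖ B| — false.
(d) trial: |A| = 7, |A ∩ B| = 3; needs |A ∩ B| ≥ |A ∖ B| — false.
(e) basic: |A| = 8, |A ∩ B| = 3; needs |A ∩ B| / |A| ≥ 2/5 — false.

0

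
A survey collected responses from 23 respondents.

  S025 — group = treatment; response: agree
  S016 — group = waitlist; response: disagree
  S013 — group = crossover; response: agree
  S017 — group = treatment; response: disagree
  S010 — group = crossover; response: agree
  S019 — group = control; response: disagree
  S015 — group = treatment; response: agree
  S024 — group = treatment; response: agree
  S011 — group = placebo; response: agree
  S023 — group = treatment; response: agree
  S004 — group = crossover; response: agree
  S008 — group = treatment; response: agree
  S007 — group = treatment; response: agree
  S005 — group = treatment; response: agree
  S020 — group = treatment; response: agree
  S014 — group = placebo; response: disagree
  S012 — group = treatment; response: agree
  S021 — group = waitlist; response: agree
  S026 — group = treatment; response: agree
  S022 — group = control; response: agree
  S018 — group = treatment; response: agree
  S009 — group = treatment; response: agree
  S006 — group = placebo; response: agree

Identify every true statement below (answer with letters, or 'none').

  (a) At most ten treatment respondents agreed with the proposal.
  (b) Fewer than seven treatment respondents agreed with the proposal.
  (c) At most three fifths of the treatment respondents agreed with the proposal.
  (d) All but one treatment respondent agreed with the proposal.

(d)

|A| = 13, |A ∩ B| = 12, |A ∖ B| = 1.
(a) |A ∩ B| ≤ 10: fails.
(b) |A ∩ B| < 7: fails.
(c) |A ∩ B| / |A| ≤ 3/5: fails.
(d) |A ∖ B| = 1: holds.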